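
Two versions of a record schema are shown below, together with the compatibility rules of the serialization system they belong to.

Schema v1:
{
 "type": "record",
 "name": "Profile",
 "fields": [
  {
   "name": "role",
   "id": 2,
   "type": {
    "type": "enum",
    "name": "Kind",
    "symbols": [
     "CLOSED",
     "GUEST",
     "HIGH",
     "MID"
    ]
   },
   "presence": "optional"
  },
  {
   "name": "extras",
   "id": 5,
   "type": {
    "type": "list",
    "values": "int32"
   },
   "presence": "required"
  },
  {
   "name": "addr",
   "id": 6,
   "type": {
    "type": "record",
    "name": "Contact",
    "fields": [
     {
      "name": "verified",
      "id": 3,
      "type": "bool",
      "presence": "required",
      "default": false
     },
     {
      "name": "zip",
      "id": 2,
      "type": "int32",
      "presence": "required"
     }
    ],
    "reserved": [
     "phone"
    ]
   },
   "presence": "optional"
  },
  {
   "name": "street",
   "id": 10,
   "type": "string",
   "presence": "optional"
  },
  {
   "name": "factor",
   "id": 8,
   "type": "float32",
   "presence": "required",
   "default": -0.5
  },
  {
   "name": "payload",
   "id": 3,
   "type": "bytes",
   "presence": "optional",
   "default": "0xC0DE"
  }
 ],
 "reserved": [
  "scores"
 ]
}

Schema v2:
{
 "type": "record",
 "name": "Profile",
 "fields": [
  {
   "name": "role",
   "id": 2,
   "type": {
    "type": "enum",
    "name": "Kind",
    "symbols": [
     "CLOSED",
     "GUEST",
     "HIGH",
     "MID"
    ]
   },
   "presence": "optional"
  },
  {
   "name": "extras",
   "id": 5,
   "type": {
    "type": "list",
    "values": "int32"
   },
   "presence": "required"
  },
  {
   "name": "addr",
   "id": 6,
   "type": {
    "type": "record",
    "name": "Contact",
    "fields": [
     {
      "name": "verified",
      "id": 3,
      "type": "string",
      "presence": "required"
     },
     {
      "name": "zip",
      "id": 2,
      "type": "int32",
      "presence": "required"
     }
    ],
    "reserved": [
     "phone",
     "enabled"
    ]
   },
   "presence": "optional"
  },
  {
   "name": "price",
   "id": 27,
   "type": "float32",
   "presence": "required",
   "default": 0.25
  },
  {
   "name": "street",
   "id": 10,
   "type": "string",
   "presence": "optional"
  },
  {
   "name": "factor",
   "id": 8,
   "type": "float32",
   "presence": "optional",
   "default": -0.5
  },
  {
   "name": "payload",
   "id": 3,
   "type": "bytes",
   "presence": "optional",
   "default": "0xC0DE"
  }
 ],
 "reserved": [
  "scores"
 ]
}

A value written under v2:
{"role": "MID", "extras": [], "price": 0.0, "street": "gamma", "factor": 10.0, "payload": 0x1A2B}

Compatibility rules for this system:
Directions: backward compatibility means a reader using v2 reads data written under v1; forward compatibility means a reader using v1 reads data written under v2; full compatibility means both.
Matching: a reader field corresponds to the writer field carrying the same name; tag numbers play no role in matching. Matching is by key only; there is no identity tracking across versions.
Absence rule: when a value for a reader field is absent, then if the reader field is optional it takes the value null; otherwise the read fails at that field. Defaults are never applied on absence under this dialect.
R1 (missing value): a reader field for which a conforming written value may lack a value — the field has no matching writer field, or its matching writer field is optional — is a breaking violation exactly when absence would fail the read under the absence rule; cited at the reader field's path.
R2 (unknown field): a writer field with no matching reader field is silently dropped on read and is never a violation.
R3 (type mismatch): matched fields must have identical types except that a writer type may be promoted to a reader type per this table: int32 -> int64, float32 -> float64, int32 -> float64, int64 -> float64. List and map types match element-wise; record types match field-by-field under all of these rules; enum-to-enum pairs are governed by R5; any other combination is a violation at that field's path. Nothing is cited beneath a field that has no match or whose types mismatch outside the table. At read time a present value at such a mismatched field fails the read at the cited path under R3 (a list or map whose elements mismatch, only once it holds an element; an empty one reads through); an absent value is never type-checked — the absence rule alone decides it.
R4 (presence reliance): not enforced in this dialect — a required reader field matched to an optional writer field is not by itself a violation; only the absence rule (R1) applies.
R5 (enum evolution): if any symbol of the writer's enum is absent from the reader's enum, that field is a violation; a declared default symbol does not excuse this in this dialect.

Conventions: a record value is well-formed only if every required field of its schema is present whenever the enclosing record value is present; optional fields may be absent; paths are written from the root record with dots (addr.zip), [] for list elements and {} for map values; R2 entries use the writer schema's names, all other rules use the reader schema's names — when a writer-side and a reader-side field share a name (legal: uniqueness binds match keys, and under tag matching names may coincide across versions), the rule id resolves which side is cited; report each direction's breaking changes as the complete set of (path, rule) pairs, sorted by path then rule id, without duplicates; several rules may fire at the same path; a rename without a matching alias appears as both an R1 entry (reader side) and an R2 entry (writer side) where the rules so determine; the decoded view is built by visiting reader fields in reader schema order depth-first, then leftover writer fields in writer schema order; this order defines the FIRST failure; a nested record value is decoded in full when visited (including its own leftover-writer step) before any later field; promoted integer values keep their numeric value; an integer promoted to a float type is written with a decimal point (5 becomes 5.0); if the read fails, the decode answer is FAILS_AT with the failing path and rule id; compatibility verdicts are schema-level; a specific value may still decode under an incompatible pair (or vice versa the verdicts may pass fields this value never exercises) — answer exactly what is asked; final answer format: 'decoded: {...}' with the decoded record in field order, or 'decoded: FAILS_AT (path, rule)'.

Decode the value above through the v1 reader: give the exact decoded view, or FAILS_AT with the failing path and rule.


each type pair in Profile: writer, then reader
migrating the Profile value to v1:
  role := "MID"
  extras := []
  addr := null (absent, optional -> null)
  street := "gamma"
  factor := 10.0
  payload := 0x1A2B
  writer price: unknown -> dropped
  => decoded: {"role": "MID", "extras": [], "addr": null, "street": "gamma", "factor": 10.0, "payload": 0x1A2B}
remaining Profile differences; none change what is asked:
  field factor in record Profile: required changed to optional -> schema-level compatibility only; this Profile value's decode is unchanged
  added field price to record Profile: required float32, tag 27, default 0.25 (in v2 it sits immediately before street) -> schema-level compatibility only; this Profile value's decode is unchanged
  field verified in record Contact: type bool changed to string (its default is dropped) -> schema-level compatibility only; this Profile value's decode is unchanged

decoded: {"role": "MID", "extras": [], "addr": null, "street": "gamma", "factor": 10.0, "payload": 0x1A2B}


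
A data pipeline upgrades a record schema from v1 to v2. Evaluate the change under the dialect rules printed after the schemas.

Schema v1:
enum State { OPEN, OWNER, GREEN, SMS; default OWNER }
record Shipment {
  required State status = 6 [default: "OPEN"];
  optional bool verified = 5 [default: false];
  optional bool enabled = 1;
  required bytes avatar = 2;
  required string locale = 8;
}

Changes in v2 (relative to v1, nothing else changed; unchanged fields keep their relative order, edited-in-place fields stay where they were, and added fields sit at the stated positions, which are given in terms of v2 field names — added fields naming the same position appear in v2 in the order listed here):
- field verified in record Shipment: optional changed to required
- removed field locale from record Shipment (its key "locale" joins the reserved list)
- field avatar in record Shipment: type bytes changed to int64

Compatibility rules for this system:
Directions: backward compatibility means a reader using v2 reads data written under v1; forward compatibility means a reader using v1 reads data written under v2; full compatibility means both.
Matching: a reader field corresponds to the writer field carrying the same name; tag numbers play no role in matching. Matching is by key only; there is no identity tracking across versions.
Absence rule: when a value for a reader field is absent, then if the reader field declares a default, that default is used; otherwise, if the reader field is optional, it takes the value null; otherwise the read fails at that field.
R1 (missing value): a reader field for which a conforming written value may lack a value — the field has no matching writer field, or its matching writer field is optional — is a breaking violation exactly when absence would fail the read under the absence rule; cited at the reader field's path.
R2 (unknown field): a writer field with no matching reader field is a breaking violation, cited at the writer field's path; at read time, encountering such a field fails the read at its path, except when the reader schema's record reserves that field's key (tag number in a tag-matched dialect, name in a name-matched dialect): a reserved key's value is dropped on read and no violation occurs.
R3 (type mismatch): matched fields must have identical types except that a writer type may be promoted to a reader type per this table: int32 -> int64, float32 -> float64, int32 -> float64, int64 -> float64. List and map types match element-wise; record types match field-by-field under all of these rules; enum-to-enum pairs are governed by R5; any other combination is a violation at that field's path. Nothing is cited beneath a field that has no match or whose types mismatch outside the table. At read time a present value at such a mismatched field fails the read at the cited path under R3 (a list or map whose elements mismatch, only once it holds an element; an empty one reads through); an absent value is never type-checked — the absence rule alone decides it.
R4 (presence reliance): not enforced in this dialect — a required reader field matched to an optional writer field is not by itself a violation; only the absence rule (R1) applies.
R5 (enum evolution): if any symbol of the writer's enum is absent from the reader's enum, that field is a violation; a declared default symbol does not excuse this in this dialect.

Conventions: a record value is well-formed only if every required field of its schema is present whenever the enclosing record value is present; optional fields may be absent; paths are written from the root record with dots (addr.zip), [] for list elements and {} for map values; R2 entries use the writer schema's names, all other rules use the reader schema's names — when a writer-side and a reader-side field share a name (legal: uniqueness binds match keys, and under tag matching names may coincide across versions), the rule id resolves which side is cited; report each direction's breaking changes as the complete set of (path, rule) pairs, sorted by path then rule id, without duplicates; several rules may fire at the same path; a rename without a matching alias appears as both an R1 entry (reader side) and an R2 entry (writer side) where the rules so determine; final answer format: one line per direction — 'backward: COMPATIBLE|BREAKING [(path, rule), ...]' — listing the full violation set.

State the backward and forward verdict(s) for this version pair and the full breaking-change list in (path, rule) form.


each type pair in Shipment: writer, then reader
backward on Shipment — v2 reading data written by v1:
  writer required, State -> State: reader status maps from writer status
  writer optional, bool -> bool: reader verified maps from writer verified
  writer optional, bool -> bool: reader enabled maps from writer enabled
  writer required, bytes -> int64: reader avatar maps from writer avatar
  locale (writer side), unknown to reader
  rule R3 violated at avatar
  => 1 violation(s): backward is BREAKING for Shipment
forward on Shipment — v1 reading data written by v2:
  writer required, State -> State: reader status maps from writer status
  writer required, bool -> bool: reader verified maps from writer verified
  writer optional, bool -> bool: reader enabled maps from writer enabled
  writer required, int64 -> bytes: reader avatar maps from writer avatar
  no writer field matches reader locale
  rule R3 violated at avatar
  rule R1 violated at locale
  => 2 violation(s): forward is BREAKING for Shipment

backward: BREAKING [(avatar, R3)]; forward: BREAKING [(avatar, R3), (locale, R1)]


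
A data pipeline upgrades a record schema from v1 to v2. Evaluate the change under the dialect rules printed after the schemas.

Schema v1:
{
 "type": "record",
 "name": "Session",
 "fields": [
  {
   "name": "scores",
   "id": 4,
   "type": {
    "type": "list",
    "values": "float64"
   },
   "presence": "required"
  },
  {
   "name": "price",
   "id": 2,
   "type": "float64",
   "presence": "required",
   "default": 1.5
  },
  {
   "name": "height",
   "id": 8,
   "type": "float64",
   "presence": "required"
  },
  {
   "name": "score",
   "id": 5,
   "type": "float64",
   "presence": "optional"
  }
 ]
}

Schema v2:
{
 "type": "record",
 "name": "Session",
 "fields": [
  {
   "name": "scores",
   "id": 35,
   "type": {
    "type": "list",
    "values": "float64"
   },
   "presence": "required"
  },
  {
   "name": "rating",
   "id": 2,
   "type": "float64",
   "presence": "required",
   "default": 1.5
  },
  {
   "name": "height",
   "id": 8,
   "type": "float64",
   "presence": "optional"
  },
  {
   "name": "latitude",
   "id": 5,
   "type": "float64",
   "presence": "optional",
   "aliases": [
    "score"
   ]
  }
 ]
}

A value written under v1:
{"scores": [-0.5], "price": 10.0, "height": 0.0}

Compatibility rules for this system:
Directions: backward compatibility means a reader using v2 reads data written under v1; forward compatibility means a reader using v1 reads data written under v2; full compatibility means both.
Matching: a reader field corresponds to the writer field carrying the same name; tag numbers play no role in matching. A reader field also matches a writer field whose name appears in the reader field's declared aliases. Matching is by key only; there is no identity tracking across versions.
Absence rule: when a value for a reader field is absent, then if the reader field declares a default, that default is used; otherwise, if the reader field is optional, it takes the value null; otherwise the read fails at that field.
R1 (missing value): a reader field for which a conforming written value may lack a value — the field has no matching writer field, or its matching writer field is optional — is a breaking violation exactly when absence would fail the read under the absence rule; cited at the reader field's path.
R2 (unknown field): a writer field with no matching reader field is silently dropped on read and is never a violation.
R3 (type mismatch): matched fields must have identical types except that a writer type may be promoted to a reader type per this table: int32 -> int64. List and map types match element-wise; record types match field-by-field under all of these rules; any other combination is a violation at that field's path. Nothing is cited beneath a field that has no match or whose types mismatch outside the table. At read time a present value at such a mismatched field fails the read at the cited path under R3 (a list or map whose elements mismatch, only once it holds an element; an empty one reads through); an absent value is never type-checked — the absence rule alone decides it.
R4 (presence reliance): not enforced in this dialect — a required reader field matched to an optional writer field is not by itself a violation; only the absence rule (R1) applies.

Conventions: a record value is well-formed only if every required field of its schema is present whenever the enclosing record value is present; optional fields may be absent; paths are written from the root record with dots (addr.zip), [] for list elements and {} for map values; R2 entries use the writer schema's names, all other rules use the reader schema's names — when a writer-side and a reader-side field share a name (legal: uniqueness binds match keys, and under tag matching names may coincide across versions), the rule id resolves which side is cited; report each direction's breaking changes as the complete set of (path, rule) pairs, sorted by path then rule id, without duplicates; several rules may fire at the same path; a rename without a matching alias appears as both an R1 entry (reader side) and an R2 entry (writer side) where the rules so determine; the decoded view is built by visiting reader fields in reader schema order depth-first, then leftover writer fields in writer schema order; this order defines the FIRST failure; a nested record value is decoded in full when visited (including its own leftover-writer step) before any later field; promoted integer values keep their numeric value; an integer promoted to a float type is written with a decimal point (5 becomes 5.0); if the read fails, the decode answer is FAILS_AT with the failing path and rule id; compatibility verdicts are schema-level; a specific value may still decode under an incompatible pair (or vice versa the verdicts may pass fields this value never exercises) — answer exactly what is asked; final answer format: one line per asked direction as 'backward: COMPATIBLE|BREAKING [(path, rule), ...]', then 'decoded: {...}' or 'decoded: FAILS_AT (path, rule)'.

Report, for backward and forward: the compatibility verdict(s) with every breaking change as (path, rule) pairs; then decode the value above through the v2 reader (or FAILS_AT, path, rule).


backward: COMPATIBLE []; forward: BREAKING [(height, R1)]; decoded: {"scores": [-0.5], "rating": 1.5, "height": 0.0, "latitude": null}

in Session below, arrows point writer -> reader
backward on Session — v2 reading data written by v1:
  writer required, list<float64> -> list<float64>: reader scores maps from writer scores
  rating: no writer-side match
  writer required, float64 -> float64: reader height maps from writer height
  writer optional, float64 -> float64: reader latitude maps from writer score
  price (writer side), unknown to reader
  nothing fires on Session: backward is COMPATIBLE
forward on Session — v1 reading data written by v2:
  writer required, list<float64> -> list<float64>: reader scores maps from writer scores
  price: no writer-side match
  writer optional, float64 -> float64: reader height maps from writer height
  score: no writer-side match
  rating (writer side), unknown to reader
  latitude (writer side), unknown to reader
  rule R1 violated at height
  forward on Session therefore BREAKING (1)
decode (reader v2):
  scores := [-0.5]
  rating := 1.5 (missing; default applied)
  height := 0.0
  latitude := null (missing; optional => null)
  writer price: no reader field; dropped
  => decoded: {"scores": [-0.5], "rating": 1.5, "height": 0.0, "latitude": null}


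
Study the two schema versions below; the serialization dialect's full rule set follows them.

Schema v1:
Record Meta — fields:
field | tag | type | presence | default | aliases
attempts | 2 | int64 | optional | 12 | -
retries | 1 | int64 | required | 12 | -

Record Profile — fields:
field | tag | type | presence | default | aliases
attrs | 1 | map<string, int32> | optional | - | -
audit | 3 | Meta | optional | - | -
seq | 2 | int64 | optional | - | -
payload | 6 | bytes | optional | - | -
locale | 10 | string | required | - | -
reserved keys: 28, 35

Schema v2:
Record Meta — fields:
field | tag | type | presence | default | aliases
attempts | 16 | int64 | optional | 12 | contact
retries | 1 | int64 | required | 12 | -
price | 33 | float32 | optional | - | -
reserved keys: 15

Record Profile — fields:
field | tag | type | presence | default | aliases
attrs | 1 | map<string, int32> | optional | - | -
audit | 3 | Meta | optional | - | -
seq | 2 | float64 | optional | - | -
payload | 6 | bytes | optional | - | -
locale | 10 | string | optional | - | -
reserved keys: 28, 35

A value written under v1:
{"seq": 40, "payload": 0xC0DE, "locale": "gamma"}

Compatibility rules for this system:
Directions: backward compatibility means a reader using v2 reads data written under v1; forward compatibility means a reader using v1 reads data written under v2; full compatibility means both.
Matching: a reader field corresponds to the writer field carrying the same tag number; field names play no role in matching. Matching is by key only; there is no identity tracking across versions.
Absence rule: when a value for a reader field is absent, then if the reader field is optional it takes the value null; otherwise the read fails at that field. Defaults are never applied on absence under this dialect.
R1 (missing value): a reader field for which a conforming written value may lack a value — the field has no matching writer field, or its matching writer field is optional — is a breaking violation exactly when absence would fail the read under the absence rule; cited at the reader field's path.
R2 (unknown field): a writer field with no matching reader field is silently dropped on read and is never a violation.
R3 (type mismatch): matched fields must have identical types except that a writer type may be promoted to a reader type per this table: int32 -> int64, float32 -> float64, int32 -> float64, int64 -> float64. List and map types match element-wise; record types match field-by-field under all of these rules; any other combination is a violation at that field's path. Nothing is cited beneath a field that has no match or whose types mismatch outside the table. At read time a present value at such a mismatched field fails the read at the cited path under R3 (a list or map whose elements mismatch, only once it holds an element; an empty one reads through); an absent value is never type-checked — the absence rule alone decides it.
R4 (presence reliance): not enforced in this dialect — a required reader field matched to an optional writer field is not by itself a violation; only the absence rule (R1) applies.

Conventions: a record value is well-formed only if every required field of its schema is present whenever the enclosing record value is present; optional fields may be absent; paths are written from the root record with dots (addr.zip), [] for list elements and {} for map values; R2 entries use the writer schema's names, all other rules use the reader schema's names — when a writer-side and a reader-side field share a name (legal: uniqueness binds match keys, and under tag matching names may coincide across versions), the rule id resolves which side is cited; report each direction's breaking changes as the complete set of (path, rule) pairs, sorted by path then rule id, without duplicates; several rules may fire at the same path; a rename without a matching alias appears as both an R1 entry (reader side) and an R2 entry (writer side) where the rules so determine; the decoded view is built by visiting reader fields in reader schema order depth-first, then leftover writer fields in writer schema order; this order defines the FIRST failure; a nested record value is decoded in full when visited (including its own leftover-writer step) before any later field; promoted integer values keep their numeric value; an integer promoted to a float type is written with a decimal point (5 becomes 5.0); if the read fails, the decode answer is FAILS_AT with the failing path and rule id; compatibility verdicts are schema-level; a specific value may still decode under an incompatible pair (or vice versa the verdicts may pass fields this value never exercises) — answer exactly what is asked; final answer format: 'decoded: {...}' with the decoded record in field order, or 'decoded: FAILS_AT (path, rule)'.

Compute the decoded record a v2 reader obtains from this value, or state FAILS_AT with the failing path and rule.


decoded: {"attrs": null, "audit": null, "seq": 40.0, "payload": 0xC0DE, "locale": "gamma"}

in Profile below, arrows point writer -> reader
decoding the Profile value with the v2 reader:
  attrs := null (absent, optional -> null)
  audit := null (absent, optional -> null)
  seq := 40.0 (int64 -> float64)
  payload := 0xC0DE
  locale := "gamma"
  => decoded: {"attrs": null, "audit": null, "seq": 40.0, "payload": 0xC0DE, "locale": "gamma"}
ruling out the remaining Profile differences:
  field seq in record Profile: type int64 changed to float64 -> matters for Profile compatibility verdicts, not for this value's decode
  field attempts in record Meta: tag 2 changed to 16 -> inert under this dialect — no rule fires on Profile and the result does not move
  added field price to record Meta: optional float32, tag 33 (in v2 it sits last) -> inert under this dialect — no rule fires on Profile and the result does not move
  field locale in record Profile: required changed to optional -> matters for Profile compatibility verdicts, not for this value's decode


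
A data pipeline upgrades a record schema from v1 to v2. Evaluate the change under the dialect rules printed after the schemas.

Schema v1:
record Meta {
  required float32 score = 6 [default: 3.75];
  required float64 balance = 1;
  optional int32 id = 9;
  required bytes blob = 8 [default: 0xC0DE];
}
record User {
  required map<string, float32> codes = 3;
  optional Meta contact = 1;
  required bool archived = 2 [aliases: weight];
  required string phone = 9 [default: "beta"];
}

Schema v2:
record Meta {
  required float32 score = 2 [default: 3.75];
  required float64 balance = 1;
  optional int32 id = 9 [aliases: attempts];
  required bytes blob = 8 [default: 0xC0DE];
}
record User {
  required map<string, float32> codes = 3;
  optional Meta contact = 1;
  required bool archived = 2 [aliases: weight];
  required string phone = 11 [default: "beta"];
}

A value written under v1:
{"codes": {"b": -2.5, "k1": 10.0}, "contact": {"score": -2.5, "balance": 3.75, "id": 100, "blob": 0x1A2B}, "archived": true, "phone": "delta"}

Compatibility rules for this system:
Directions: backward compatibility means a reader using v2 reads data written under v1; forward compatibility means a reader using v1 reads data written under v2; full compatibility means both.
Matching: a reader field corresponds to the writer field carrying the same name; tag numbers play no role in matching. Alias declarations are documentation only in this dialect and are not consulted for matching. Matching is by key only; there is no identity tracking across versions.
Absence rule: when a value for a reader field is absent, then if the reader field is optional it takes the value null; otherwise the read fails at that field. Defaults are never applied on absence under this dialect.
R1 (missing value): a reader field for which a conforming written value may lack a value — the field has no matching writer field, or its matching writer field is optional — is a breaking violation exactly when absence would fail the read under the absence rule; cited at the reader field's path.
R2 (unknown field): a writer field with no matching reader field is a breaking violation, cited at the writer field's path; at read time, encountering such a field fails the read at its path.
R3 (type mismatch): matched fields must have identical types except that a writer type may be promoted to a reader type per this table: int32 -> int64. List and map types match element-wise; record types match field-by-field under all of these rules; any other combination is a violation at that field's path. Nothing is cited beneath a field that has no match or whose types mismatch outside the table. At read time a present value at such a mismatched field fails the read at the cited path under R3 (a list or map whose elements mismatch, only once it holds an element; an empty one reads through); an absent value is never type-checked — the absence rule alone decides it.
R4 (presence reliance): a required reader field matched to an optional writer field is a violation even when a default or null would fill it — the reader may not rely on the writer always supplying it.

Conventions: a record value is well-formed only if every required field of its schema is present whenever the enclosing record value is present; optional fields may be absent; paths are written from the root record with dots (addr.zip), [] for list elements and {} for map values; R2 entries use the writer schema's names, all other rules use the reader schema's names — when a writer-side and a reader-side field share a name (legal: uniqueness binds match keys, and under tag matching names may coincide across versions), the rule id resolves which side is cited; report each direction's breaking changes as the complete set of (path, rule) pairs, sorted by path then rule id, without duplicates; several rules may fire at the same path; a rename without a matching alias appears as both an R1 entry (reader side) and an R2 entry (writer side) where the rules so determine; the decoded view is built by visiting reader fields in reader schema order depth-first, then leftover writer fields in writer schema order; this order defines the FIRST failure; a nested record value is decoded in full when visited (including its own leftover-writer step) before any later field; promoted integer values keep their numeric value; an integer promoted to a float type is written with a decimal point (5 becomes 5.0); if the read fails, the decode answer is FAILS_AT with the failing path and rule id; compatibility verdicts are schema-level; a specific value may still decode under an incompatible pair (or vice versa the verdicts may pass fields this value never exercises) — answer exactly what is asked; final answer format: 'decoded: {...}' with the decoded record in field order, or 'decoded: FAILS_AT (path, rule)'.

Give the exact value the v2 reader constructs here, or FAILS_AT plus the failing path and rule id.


decoded: {"codes": {"b": -2.5, "k1": 10.0}, "contact": {"score": -2.5, "balance": 3.75, "id": 100, "blob": 0x1A2B}, "archived": true, "phone": "delta"}

in User below, arrows point writer -> reader
decode walk for User under reader schema v2:
  codes := {"b": -2.5, "k1": 10.0}
  contact.score := -2.5
  contact.balance := 3.75
  contact.id := 100
  contact.blob := 0x1A2B
  archived := true
  phone := "delta"
  => decoded: {"codes": {"b": -2.5, "k1": 10.0}, "contact": {"score": -2.5, "balance": 3.75, "id": 100, "blob": 0x1A2B}, "archived": true, "phone": "delta"}
ruling out the remaining User differences:
  field score in record Meta: tag 6 changed to 2 -> fires no rule on User under this dialect and leaves the result unchanged
  field phone in record User: tag 9 changed to 11 -> fires no rule on User under this dialect and leaves the result unchanged


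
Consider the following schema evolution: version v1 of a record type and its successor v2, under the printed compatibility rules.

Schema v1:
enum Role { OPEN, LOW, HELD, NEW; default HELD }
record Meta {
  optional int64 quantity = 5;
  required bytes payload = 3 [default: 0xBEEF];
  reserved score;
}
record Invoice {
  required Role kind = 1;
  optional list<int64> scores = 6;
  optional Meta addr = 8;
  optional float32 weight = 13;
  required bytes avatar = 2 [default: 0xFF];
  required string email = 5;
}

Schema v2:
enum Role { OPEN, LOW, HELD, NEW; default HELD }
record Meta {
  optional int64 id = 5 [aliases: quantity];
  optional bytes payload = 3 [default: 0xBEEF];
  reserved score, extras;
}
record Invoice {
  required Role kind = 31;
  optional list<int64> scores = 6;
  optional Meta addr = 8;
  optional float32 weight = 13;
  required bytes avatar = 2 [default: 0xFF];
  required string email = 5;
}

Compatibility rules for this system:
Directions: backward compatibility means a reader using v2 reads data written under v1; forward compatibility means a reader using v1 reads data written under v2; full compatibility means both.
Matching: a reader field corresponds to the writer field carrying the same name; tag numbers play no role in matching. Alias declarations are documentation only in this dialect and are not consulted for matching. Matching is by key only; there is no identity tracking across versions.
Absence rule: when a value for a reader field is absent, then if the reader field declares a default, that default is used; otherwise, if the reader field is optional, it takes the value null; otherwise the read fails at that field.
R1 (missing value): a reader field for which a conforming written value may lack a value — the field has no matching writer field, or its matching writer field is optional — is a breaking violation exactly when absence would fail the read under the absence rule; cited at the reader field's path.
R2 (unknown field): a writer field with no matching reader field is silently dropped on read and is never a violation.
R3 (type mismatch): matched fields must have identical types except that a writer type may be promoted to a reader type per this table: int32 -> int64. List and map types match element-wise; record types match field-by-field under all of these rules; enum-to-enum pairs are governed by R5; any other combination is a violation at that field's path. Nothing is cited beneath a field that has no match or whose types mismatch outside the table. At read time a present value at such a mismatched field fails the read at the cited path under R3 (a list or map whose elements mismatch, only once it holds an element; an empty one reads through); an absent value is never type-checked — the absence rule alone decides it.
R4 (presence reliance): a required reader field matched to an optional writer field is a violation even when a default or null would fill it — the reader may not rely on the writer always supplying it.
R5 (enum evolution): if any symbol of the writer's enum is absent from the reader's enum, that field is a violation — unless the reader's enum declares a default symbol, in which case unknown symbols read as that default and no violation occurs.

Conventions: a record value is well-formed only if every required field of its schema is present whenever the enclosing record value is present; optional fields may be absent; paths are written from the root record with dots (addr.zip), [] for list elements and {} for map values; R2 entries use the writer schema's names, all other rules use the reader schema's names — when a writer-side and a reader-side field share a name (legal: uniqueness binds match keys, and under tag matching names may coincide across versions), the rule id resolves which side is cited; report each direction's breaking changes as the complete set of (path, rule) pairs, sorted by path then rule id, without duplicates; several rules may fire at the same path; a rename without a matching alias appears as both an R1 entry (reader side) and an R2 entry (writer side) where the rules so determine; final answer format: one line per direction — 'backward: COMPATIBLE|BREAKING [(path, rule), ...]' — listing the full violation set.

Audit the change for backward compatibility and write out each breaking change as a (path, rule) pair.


the writer's type comes first in each Invoice pair
backward on Invoice — v2 reading data written by v1:
  kind: paired with writer kind (Role -> Role; writer required)
  scores: paired with writer scores (list<int64> -> list<int64>; writer optional)
  addr: paired with writer addr (Meta -> Meta; writer optional)
  weight: paired with writer weight (float32 -> float32; writer optional)
  avatar: paired with writer avatar (bytes -> bytes; writer required)
  email: paired with writer email (string -> string; writer required)
  addr.id: no writer match
  addr.payload: paired with writer addr.payload (bytes -> bytes; writer required)
  writer addr.quantity: unknown to reader
  => backward: COMPATIBLE
the other Invoice changes do not affect what is asked:
  field payload in record Meta: required changed to optional -> matters only for Invoice's forward compatibility — outside the asked direction
  renamed field quantity to id in record Meta (alias quantity declared on the renamed field) -> no rule fires on it in Invoice's dialect; the asked verdict holds
  field kind in record Invoice: tag 1 changed to 31 -> no rule fires on it in Invoice's dialect; the asked verdict holds

backward: COMPATIBLE []


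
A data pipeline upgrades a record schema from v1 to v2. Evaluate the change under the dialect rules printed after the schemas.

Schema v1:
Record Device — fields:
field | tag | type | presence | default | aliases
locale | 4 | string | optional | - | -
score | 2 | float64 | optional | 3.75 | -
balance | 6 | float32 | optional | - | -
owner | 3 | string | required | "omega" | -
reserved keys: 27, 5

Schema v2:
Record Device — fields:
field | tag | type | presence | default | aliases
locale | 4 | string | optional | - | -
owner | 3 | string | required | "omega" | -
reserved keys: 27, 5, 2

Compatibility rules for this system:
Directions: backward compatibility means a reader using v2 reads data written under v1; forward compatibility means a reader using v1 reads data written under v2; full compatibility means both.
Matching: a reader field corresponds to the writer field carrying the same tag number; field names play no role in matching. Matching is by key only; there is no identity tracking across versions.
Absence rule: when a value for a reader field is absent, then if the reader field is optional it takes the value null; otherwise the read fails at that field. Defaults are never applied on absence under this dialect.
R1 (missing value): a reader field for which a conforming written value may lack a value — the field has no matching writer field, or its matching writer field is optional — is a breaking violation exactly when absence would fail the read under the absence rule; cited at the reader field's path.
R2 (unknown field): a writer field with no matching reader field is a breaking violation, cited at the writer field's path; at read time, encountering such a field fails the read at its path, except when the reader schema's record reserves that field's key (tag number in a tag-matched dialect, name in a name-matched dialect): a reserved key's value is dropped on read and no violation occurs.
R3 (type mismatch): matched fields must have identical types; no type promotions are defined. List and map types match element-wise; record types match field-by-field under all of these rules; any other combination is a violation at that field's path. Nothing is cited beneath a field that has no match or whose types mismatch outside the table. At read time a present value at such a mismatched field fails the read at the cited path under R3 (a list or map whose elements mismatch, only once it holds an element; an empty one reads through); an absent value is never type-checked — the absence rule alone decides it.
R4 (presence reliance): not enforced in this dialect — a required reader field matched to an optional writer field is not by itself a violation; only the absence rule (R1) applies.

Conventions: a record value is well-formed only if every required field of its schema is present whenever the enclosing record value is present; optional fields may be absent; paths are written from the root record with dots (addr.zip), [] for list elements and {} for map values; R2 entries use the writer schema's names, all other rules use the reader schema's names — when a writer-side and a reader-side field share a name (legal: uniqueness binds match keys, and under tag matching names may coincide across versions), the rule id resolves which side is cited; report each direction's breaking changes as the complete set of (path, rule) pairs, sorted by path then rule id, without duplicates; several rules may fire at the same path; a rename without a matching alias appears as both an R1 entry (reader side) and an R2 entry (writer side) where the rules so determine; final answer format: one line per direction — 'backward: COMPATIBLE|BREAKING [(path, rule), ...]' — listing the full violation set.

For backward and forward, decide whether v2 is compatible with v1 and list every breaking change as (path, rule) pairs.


the writer's type comes first in each Device pair
checking backward for Device: reader v2 against writer v1:
  writer optional, string -> string: reader locale maps from writer locale
  writer required, string -> string: reader owner maps from writer owner
  writer field score has no reader counterpart
  writer field balance has no reader counterpart
  breaking: (balance, R2)
  => backward: BREAKING (1)
checking forward for Device: reader v1 against writer v2:
  writer optional, string -> string: reader locale maps from writer locale
  score has no writer counterpart
  balance has no writer counterpart
  writer required, string -> string: reader owner maps from writer owner
  nothing fires on Device: forward is COMPATIBLE

backward: BREAKING [(balance, R2)]; forward: COMPATIBLE []
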